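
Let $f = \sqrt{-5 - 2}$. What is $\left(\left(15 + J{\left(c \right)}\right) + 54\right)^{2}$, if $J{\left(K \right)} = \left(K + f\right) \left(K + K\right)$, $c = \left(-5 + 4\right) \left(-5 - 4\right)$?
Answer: $51093 + 8316 i \sqrt{7} \approx 51093.0 + 22002.0 i$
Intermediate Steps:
$f = i \sqrt{7}$ ($f = \sqrt{-7} = i \sqrt{7} \approx 2.6458 i$)
$c = 9$ ($c = \left(-1\right) \left(-9\right) = 9$)
$J{\left(K \right)} = 2 K \left(K + i \sqrt{7}\right)$ ($J{\left(K \right)} = \left(K + i \sqrt{7}\right) \left(K + K\right) = \left(K + i \sqrt{7}\right) 2 K = 2 K \left(K + i \sqrt{7}\right)$)
$\left(\left(15 + J{\left(c \right)}\right) + 54\right)^{2} = \left(\left(15 + 2 \cdot 9 \left(9 + i \sqrt{7}\right)\right) + 54\right)^{2} = \left(\left(15 + \left(162 + 18 i \sqrt{7}\right)\right) + 54\right)^{2} = \left(\left(177 + 18 i \sqrt{7}\right) + 54\right)^{2} = \left(231 + 18 i \sqrt{7}\right)^{2}$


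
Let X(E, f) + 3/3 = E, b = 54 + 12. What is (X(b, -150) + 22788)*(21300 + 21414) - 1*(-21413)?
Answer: 976164455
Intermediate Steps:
b = 66
X(E, f) = -1 + E
(X(b, -150) + 22788)*(21300 + 21414) - 1*(-21413) = ((-1 + 66) + 22788)*(21300 + 21414) - 1*(-21413) = (65 + 22788)*42714 + 21413 = 22853*42714 + 21413 = 976143042 + 21413 = 976164455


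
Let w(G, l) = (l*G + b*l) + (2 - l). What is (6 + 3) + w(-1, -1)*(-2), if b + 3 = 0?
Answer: -5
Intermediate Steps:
b = -3 (b = -3 + 0 = -3)
w(G, l) = 2 - 4*l + G*l (w(G, l) = (l*G - 3*l) + (2 - l) = (G*l - 3*l) + (2 - l) = (-3*l + G*l) + (2 - l) = 2 - 4*l + G*l)
(6 + 3) + w(-1, -1)*(-2) = (6 + 3) + (2 - 4*(-1) - 1*(-1))*(-2) = 9 + (2 + 4 + 1)*(-2) = 9 + 7*(-2) = 9 - 14 = -5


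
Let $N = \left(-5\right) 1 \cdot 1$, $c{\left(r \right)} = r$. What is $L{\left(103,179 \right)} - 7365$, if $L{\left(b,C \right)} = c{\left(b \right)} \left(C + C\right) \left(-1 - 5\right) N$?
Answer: $1098855$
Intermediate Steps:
$N = -5$ ($N = \left(-5\right) 1 = -5$)
$L{\left(b,C \right)} = 60 C b$ ($L{\left(b,C \right)} = b \left(C + C\right) \left(-1 - 5\right) \left(-5\right) = b 2 C \left(-6\right) \left(-5\right) = b \left(- 12 C\right) \left(-5\right) = - 12 C b \left(-5\right) = 60 C b$)
$L{\left(103,179 \right)} - 7365 = 60 \cdot 179 \cdot 103 - 7365 = 1106220 - 7365 = 1098855$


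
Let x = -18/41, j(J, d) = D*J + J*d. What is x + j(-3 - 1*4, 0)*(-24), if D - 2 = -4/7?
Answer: 9822/41 ≈ 239.56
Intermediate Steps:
D = 10/7 (D = 2 - 4/7 = 10/7 ≈ 1.4286)
j(J, d) = 10*J/7 + J*d
x = -18/41 (x = -18*1/41 = -18/41 ≈ -0.43902)
x + j(-3 - 1*4, 0)*(-24) = -18/41 + ((-3 - 1*4)*(10 + 7*0)/7)*(-24) = -18/41 + ((-3 - 4)*(10 + 0)/7)*(-24) = -18/41 + ((1/7)*(-7)*10)*(-24) = -18/41 - 10*(-24) = -18/41 + 240 = 9822/41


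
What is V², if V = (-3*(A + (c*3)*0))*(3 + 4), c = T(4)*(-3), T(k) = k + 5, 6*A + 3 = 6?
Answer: 441/4 ≈ 110.25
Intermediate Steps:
A = ½ (A = -½ + (⅙)*6 = -½ + 1 = ½ ≈ 0.50000)
T(k) = 5 + k
c = -27 (c = (5 + 4)*(-3) = 9*(-3) = -27)
V = -21/2 (V = (-3*(½ - 27*3*0))*(3 + 4) = -3*(½ - 81*0)*7 = -3*(½ + 0)*7 = -3*½*7 = -3/2*7 = -21/2 ≈ -10.500)
V² = (-21/2)² = 441/4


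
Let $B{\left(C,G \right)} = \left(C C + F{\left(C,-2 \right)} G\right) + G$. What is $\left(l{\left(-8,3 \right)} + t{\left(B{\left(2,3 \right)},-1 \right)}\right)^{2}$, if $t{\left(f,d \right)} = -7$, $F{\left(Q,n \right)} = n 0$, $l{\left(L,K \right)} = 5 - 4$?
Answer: $36$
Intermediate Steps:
$l{\left(L,K \right)} = 1$
$F{\left(Q,n \right)} = 0$
$B{\left(C,G \right)} = G + C^{2}$ ($B{\left(C,G \right)} = \left(C C + 0 G\right) + G = \left(C^{2} + 0\right) + G = C^{2} + G = G + C^{2}$)
$\left(l{\left(-8,3 \right)} + t{\left(B{\left(2,3 \right)},-1 \right)}\right)^{2} = \left(1 - 7\right)^{2} = \left(-6\right)^{2} = 36$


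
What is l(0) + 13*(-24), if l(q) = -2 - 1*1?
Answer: -315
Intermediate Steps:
l(q) = -3 (l(q) = -2 - 1 = -3)
l(0) + 13*(-24) = -3 + 13*(-24) = -3 - 312 = -315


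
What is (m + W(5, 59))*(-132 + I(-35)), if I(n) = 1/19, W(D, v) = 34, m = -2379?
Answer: 5878915/19 ≈ 3.0942e+5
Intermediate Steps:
I(n) = 1/19
(m + W(5, 59))*(-132 + I(-35)) = (-2379 + 34)*(-132 + 1/19) = -2345*(-2507/19) = 5878915/19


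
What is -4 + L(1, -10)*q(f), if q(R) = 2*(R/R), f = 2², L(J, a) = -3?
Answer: -10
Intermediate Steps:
f = 4
q(R) = 2 (q(R) = 2*1 = 2)
-4 + L(1, -10)*q(f) = -4 - 3*2 = -4 - 6 = -10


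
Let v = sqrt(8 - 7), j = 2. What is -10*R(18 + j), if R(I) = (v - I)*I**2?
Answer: 76000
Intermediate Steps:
v = 1 (v = sqrt(1) = 1)
R(I) = I**2*(1 - I) (R(I) = (1 - I)*I**2 = I**2*(1 - I))
-10*R(18 + j) = -10*(18 + 2)**2*(1 - (18 + 2)) = -10*20**2*(1 - 1*20) = -4000*(1 - 20) = -4000*(-19) = -10*(-7600) = 76000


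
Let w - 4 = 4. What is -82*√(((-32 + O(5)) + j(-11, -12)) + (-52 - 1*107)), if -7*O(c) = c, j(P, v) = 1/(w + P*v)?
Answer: -41*I*√939365/35 ≈ -1135.4*I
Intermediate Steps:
w = 8 (w = 4 + 4 = 8)
j(P, v) = 1/(8 + P*v)
O(c) = -c/7
-82*√(((-32 + O(5)) + j(-11, -12)) + (-52 - 1*107)) = -82*√(((-32 - ⅐*5) + 1/(8 - 11*(-12))) + (-52 - 1*107)) = -82*√(((-32 - 5/7) + 1/(8 + 132)) + (-52 - 107)) = -82*√((-229/7 + 1/140) - 159) = -82*√(-4579/140 - 159) = -41*I*√939365/35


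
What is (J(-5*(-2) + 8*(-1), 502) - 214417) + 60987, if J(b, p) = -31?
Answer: -153461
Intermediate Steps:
(J(-5*(-2) + 8*(-1), 502) - 214417) + 60987 = (-31 - 214417) + 60987 = -214448 + 60987 = -153461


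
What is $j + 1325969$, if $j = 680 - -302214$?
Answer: $1628863$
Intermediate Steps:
$j = 302894$ ($j = 680 + 302214 = 302894$)
$j + 1325969 = 302894 + 1325969 = 1628863$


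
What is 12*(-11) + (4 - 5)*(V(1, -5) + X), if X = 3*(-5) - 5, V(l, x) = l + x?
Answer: -108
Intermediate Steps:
X = -20 (X = -15 - 5 = -20)
12*(-11) + (4 - 5)*(V(1, -5) + X) = 12*(-11) + (4 - 5)*((1 - 5) - 20) = -132 - (-4 - 20) = -132 - 1*(-24) = -132 + 24 = -108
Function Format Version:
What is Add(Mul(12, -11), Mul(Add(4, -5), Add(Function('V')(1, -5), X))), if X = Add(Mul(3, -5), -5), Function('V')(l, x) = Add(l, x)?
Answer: -108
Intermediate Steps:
X = -20 (X = Add(-15, -5) = -20)
Add(Mul(12, -11), Mul(Add(4, -5), Add(Function('V')(1, -5), X))) = Add(Mul(12, -11), Mul(Add(4, -5), Add(Add(1, -5), -20))) = Add(-132, Mul(-1, Add(-4, -20))) = Add(-132, Mul(-1, -24)) = Add(-132, 24) = -108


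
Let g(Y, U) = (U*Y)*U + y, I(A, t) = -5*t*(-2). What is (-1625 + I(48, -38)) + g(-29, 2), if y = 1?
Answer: -2120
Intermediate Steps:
I(A, t) = 10*t
g(Y, U) = 1 + Y*U² (g(Y, U) = (U*Y)*U + 1 = Y*U² + 1 = 1 + Y*U²)
(-1625 + I(48, -38)) + g(-29, 2) = (-1625 + 10*(-38)) + (1 - 29*2²) = (-1625 - 380) + (1 - 29*4) = -2005 + (1 - 116) = -2005 - 115 = -2120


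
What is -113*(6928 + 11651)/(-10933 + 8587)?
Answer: 699809/782 ≈ 894.90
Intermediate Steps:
-113*(6928 + 11651)/(-10933 + 8587) = -2099427/(-2346) = -2099427*(-1)/2346 = -113*(-6193/782) = 699809/782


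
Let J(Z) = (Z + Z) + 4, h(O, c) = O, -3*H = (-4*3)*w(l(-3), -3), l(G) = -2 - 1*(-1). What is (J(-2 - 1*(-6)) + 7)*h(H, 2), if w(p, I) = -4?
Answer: -304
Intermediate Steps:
l(G) = -1 (l(G) = -2 + 1 = -1)
H = -16 (H = -(-4*3)*(-4)/3 = -(-4)*(-4) = -1/3*48 = -16)
J(Z) = 4 + 2*Z (J(Z) = 2*Z + 4 = 4 + 2*Z)
(J(-2 - 1*(-6)) + 7)*h(H, 2) = ((4 + 2*(-2 - 1*(-6))) + 7)*(-16) = ((4 + 2*(-2 + 6)) + 7)*(-16) = ((4 + 2*4) + 7)*(-16) = ((4 + 8) + 7)*(-16) = (12 + 7)*(-16) = 19*(-16) = -304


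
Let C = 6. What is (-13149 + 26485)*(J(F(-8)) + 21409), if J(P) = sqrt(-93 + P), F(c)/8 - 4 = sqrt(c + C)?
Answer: 285510424 + 13336*sqrt(-61 + 8*I*sqrt(2)) ≈ 2.8552e+8 + 1.046e+5*I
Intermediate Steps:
F(c) = 32 + 8*sqrt(6 + c) (F(c) = 32 + 8*sqrt(c + 6) = 32 + 8*sqrt(6 + c))
(-13149 + 26485)*(J(F(-8)) + 21409) = (-13149 + 26485)*(sqrt(-93 + (32 + 8*sqrt(6 - 8))) + 21409) = 13336*(sqrt(-93 + (32 + 8*sqrt(-2))) + 21409) = 13336*(sqrt(-93 + (32 + 8*(I*sqrt(2)))) + 21409) = 13336*(sqrt(-93 + (32 + 8*I*sqrt(2))) + 21409) = 13336*(sqrt(-61 + 8*I*sqrt(2)) + 21409) = 13336*(21409 + sqrt(-61 + 8*I*sqrt(2))) = 285510424 + 13336*sqrt(-61 + 8*I*sqrt(2))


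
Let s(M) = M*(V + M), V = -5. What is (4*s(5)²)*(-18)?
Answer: 0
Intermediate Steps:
s(M) = M*(-5 + M)
(4*s(5)²)*(-18) = (4*(5*(-5 + 5))²)*(-18) = (4*(5*0)²)*(-18) = (4*0²)*(-18) = (4*0)*(-18) = 0*(-18) = 0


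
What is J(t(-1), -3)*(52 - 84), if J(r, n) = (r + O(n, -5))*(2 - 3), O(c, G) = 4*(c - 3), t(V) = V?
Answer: -800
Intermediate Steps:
O(c, G) = -12 + 4*c (O(c, G) = 4*(-3 + c) = -12 + 4*c)
J(r, n) = 12 - r - 4*n (J(r, n) = (r + (-12 + 4*n))*(2 - 3) = (-12 + r + 4*n)*(-1) = 12 - r - 4*n)
J(t(-1), -3)*(52 - 84) = (12 - 1*(-1) - 4*(-3))*(52 - 84) = (12 + 1 + 12)*(-32) = 25*(-32) = -800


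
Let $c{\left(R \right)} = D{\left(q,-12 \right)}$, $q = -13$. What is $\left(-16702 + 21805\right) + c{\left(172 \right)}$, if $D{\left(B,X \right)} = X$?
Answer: $5091$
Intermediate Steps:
$c{\left(R \right)} = -12$
$\left(-16702 + 21805\right) + c{\left(172 \right)} = \left(-16702 + 21805\right) - 12 = 5103 - 12 = 5091$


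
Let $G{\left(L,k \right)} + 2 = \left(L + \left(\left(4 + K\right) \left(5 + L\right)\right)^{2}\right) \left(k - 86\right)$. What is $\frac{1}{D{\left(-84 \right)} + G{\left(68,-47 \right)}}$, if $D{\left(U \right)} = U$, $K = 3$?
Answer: $- \frac{1}{34738223} \approx -2.8787 \cdot 10^{-8}$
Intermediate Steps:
$G{\left(L,k \right)} = -2 + \left(-86 + k\right) \left(L + \left(35 + 7 L\right)^{2}\right)$ ($G{\left(L,k \right)} = -2 + \left(L + \left(\left(4 + 3\right) \left(5 + L\right)\right)^{2}\right) \left(k - 86\right) = -2 + \left(L + \left(7 \left(5 + L\right)\right)^{2}\right) \left(-86 + k\right) = -2 + \left(L + \left(35 + 7 L\right)^{2}\right) \left(-86 + k\right) = -2 + \left(-86 + k\right) \left(L + \left(35 + 7 L\right)^{2}\right)$)
$\frac{1}{D{\left(-84 \right)} + G{\left(68,-47 \right)}} = \frac{1}{-84 - \left(9046 + 6517 \left(5 + 68\right)^{2}\right)} = \frac{1}{-84 - \left(9046 + 34729093\right)} = \frac{1}{-84 - \left(22465452 + 12272687\right)} = \frac{1}{-84 - 34738139} = \frac{1}{-34738223} = - \frac{1}{34738223}$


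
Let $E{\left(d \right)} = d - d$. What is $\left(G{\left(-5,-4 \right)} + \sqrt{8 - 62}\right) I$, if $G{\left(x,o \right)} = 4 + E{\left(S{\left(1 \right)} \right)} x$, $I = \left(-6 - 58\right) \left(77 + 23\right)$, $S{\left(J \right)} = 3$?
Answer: $-25600 - 19200 i \sqrt{6} \approx -25600.0 - 47030.0 i$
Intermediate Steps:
$I = -6400$ ($I = \left(-64\right) 100 = -6400$)
$E{\left(d \right)} = 0$
$G{\left(x,o \right)} = 4$ ($G{\left(x,o \right)} = 4 + 0 x = 4 + 0 = 4$)
$\left(G{\left(-5,-4 \right)} + \sqrt{8 - 62}\right) I = \left(4 + \sqrt{8 - 62}\right) \left(-6400\right) = \left(4 + \sqrt{-54}\right) \left(-6400\right) = \left(4 + 3 i \sqrt{6}\right) \left(-6400\right) = -25600 - 19200 i \sqrt{6}$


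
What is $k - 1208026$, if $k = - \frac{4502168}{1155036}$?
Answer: $- \frac{348829505276}{288759} \approx -1.208 \cdot 10^{6}$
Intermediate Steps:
$k = - \frac{1125542}{288759}$ ($k = \left(-4502168\right) \frac{1}{1155036} = - \frac{1125542}{288759} \approx -3.8979$)
$k - 1208026 = - \frac{1125542}{288759} - 1208026 = - \frac{348829505276}{288759}$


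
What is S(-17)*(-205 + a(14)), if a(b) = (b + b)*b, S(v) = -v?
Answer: 3179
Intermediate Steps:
a(b) = 2*b**2 (a(b) = (2*b)*b = 2*b**2)
S(-17)*(-205 + a(14)) = (-1*(-17))*(-205 + 2*14**2) = 17*(-205 + 2*196) = 17*(-205 + 392) = 17*187 = 3179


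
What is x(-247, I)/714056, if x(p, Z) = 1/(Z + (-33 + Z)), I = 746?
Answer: 1/1041807704 ≈ 9.5987e-10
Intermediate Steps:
x(p, Z) = 1/(-33 + 2*Z)
x(-247, I)/714056 = 1/((-33 + 2*746)*714056) = (1/714056)/(-33 + 1492) = (1/714056)/1459 = (1/1459)*(1/714056) = 1/1041807704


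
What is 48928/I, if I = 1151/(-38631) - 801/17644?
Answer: -33349587249792/51251675 ≈ -6.5070e+5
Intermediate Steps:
I = -51251675/681605364 (I = 1151*(-1/38631) - 801*1/17644 = -1151/38631 - 801/17644 = -51251675/681605364 ≈ -0.075193)
48928/I = 48928/(-51251675/681605364) = 48928*(-681605364/51251675) = -33349587249792/51251675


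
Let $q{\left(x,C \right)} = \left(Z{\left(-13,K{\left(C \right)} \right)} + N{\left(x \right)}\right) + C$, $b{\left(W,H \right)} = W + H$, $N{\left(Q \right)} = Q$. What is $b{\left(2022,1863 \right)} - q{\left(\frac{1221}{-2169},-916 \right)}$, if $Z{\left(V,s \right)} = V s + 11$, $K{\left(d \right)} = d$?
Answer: $- \frac{5145907}{723} \approx -7117.4$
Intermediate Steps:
$Z{\left(V,s \right)} = 11 + V s$
$b{\left(W,H \right)} = H + W$
$q{\left(x,C \right)} = 11 + x - 12 C$ ($q{\left(x,C \right)} = \left(\left(11 - 13 C\right) + x\right) + C = \left(11 + x - 13 C\right) + C = 11 + x - 12 C$)
$b{\left(2022,1863 \right)} - q{\left(\frac{1221}{-2169},-916 \right)} = \left(1863 + 2022\right) - \left(11 + \frac{1221}{-2169} - -10992\right) = 3885 - \left(11 + 1221 \left(- \frac{1}{2169}\right) + 10992\right) = 3885 - \left(11 - \frac{407}{723} + 10992\right) = 3885 - \frac{7954762}{723} = - \frac{5145907}{723}$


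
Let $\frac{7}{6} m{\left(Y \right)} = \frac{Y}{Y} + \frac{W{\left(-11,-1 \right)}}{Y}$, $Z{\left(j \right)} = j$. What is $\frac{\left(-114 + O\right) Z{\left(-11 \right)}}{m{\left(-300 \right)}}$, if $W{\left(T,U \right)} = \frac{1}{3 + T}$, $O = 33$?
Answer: $\frac{356400}{343} \approx 1039.1$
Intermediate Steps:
$m{\left(Y \right)} = \frac{6}{7} - \frac{3}{28 Y}$ ($m{\left(Y \right)} = \frac{6 \left(\frac{Y}{Y} + \frac{1}{\left(3 - 11\right) Y}\right)}{7} = \frac{6 \left(1 + \frac{1}{\left(-8\right) Y}\right)}{7} = \frac{6 \left(1 - \frac{1}{8 Y}\right)}{7} = \frac{6}{7} - \frac{3}{28 Y}$)
$\frac{\left(-114 + O\right) Z{\left(-11 \right)}}{m{\left(-300 \right)}} = \frac{\left(-114 + 33\right) \left(-11\right)}{\frac{3}{28} \frac{1}{-300} \left(-1 + 8 \left(-300\right)\right)} = \frac{\left(-81\right) \left(-11\right)}{\frac{3}{28} \left(- \frac{1}{300}\right) \left(-1 - 2400\right)} = \frac{891}{\frac{3}{28} \left(- \frac{1}{300}\right) \left(-2401\right)} = \frac{891}{\frac{343}{400}} = 891 \cdot \frac{400}{343} = \frac{356400}{343}$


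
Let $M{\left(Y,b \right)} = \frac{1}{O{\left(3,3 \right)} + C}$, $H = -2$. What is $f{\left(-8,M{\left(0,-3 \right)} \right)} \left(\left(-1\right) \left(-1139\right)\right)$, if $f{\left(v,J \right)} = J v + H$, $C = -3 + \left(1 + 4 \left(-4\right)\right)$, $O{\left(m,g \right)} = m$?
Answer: $- \frac{25058}{15} \approx -1670.5$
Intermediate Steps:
$C = -18$ ($C = -3 + \left(1 - 16\right) = -3 - 15 = -18$)
$M{\left(Y,b \right)} = - \frac{1}{15}$ ($M{\left(Y,b \right)} = \frac{1}{3 - 18} = \frac{1}{-15} = - \frac{1}{15}$)
$f{\left(v,J \right)} = -2 + J v$ ($f{\left(v,J \right)} = J v - 2 = -2 + J v$)
$f{\left(-8,M{\left(0,-3 \right)} \right)} \left(\left(-1\right) \left(-1139\right)\right) = \left(-2 - - \frac{8}{15}\right) \left(\left(-1\right) \left(-1139\right)\right) = \left(-2 + \frac{8}{15}\right) 1139 = \left(- \frac{22}{15}\right) 1139 = - \frac{25058}{15}$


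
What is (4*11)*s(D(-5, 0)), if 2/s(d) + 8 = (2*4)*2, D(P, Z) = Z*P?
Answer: 11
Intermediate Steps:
D(P, Z) = P*Z
s(d) = ¼ (s(d) = 2/(-8 + (2*4)*2) = 2/(-8 + 8*2) = 2/(-8 + 16) = 2/8 = 2*(⅛) = ¼)
(4*11)*s(D(-5, 0)) = (4*11)*(¼) = 44*(¼) = 11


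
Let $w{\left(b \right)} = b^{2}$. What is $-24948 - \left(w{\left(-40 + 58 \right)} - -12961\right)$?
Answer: $-38233$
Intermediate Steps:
$-24948 - \left(w{\left(-40 + 58 \right)} - -12961\right) = -24948 - \left(\left(-40 + 58\right)^{2} - -12961\right) = -24948 - \left(18^{2} + 12961\right) = -24948 - \left(324 + 12961\right) = -24948 - 13285 = -38233$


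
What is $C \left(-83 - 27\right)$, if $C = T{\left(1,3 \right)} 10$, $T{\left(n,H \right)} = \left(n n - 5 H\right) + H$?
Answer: $12100$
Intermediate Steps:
$T{\left(n,H \right)} = n^{2} - 4 H$ ($T{\left(n,H \right)} = \left(n^{2} - 5 H\right) + H = n^{2} - 4 H$)
$C = -110$ ($C = \left(1^{2} - 12\right) 10 = \left(1 - 12\right) 10 = \left(-11\right) 10 = -110$)
$C \left(-83 - 27\right) = - 110 \left(-83 - 27\right) = \left(-110\right) \left(-110\right) = 12100$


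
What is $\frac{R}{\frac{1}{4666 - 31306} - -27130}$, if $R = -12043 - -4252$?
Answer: $- \frac{207552240}{722743199} \approx -0.28717$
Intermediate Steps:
$R = -7791$ ($R = -12043 + 4252 = -7791$)
$\frac{R}{\frac{1}{4666 - 31306} - -27130} = - \frac{7791}{\frac{1}{4666 - 31306} - -27130} = - \frac{7791}{\frac{1}{-26640} + 27130} = - \frac{7791}{- \frac{1}{26640} + 27130} = - \frac{7791}{\frac{722743199}{26640}} = \left(-7791\right) \frac{26640}{722743199} = - \frac{207552240}{722743199}$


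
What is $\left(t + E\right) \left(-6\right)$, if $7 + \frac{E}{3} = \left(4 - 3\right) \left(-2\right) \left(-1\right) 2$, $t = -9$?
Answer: $108$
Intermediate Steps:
$E = -9$ ($E = -21 + 3 \left(4 - 3\right) \left(-2\right) \left(-1\right) 2 = -21 + 3 \cdot 1 \cdot 2 \cdot 2 = -21 + 3 \cdot 1 \cdot 4 = -21 + 3 \cdot 4 = -21 + 12 = -9$)
$\left(t + E\right) \left(-6\right) = \left(-9 - 9\right) \left(-6\right) = \left(-18\right) \left(-6\right) = 108$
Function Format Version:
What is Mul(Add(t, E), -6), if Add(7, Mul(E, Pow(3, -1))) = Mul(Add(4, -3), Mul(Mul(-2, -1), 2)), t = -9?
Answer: 108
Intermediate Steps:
E = -9 (E = Add(-21, Mul(3, Mul(Add(4, -3), Mul(Mul(-2, -1), 2)))) = Add(-21, Mul(3, Mul(1, Mul(2, 2)))) = Add(-21, Mul(3, Mul(1, 4))) = Add(-21, Mul(3, 4)) = Add(-21, 12) = -9)
Mul(Add(t, E), -6) = Mul(Add(-9, -9), -6) = Mul(-18, -6) = 108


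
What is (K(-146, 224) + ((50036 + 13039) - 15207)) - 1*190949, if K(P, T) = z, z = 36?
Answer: -143045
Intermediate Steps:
K(P, T) = 36
(K(-146, 224) + ((50036 + 13039) - 15207)) - 1*190949 = (36 + ((50036 + 13039) - 15207)) - 1*190949 = (36 + (63075 - 15207)) - 190949 = (36 + 47868) - 190949 = 47904 - 190949 = -143045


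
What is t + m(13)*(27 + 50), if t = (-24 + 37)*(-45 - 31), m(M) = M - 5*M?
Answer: -4992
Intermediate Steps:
m(M) = -4*M
t = -988 (t = 13*(-76) = -988)
t + m(13)*(27 + 50) = -988 + (-4*13)*(27 + 50) = -988 - 52*77 = -988 - 4004 = -4992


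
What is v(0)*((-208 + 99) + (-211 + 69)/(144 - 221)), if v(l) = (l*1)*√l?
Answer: 0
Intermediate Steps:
v(l) = l^(3/2) (v(l) = l*√l = l^(3/2))
v(0)*((-208 + 99) + (-211 + 69)/(144 - 221)) = 0^(3/2)*((-208 + 99) + (-211 + 69)/(144 - 221)) = 0*(-109 - 142/(-77)) = 0*(-109 - 142*(-1/77)) = 0*(-109 + 142/77) = 0*(-8251/77) = 0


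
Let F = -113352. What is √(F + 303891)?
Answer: 3*√21171 ≈ 436.51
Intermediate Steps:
√(F + 303891) = √(-113352 + 303891) = √190539 = 3*√21171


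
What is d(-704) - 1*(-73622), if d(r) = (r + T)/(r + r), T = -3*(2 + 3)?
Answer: 103660495/1408 ≈ 73623.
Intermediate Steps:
T = -15 (T = -3*5 = -15)
d(r) = (-15 + r)/(2*r) (d(r) = (r - 15)/(r + r) = (-15 + r)/((2*r)) = (-15 + r)*(1/(2*r)) = (-15 + r)/(2*r))
d(-704) - 1*(-73622) = (½)*(-15 - 704)/(-704) - 1*(-73622) = (½)*(-1/704)*(-719) + 73622 = 719/1408 + 73622 = 103660495/1408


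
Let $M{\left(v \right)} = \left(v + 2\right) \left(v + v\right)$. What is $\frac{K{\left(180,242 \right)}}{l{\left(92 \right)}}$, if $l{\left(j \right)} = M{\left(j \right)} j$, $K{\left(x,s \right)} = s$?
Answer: $\frac{121}{795616} \approx 0.00015208$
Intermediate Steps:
$M{\left(v \right)} = 2 v \left(2 + v\right)$ ($M{\left(v \right)} = \left(2 + v\right) 2 v = 2 v \left(2 + v\right)$)
$l{\left(j \right)} = 2 j^{2} \left(2 + j\right)$ ($l{\left(j \right)} = 2 j \left(2 + j\right) j = 2 j^{2} \left(2 + j\right)$)
$\frac{K{\left(180,242 \right)}}{l{\left(92 \right)}} = \frac{242}{2 \cdot 92^{2} \left(2 + 92\right)} = \frac{242}{2 \cdot 8464 \cdot 94} = \frac{242}{1591232} = 242 \cdot \frac{1}{1591232} = \frac{121}{795616}$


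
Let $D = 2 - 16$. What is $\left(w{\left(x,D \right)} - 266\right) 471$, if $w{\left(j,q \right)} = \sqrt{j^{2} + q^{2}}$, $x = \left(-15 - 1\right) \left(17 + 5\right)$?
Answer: $-125286 + 4710 \sqrt{1241} \approx 40637.0$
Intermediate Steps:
$D = -14$
$x = -352$ ($x = \left(-16\right) 22 = -352$)
$\left(w{\left(x,D \right)} - 266\right) 471 = \left(\sqrt{\left(-352\right)^{2} + \left(-14\right)^{2}} - 266\right) 471 = \left(\sqrt{123904 + 196} - 266\right) 471 = \left(\sqrt{124100} - 266\right) 471 = \left(10 \sqrt{1241} - 266\right) 471 = \left(-266 + 10 \sqrt{1241}\right) 471 = -125286 + 4710 \sqrt{1241}$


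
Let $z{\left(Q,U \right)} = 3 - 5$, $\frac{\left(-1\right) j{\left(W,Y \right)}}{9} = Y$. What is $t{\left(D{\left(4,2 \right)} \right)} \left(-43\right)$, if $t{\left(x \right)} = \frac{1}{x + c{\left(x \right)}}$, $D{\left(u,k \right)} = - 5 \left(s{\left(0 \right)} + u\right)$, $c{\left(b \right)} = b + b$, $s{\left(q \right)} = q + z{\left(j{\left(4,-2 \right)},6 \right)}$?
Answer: $\frac{43}{30} \approx 1.4333$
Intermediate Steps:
$j{\left(W,Y \right)} = - 9 Y$
$z{\left(Q,U \right)} = -2$
$s{\left(q \right)} = -2 + q$ ($s{\left(q \right)} = q - 2 = -2 + q$)
$c{\left(b \right)} = 2 b$
$D{\left(u,k \right)} = 10 - 5 u$ ($D{\left(u,k \right)} = - 5 \left(\left(-2 + 0\right) + u\right) = - 5 \left(-2 + u\right) = 10 - 5 u$)
$t{\left(x \right)} = \frac{1}{3 x}$ ($t{\left(x \right)} = \frac{1}{x + 2 x} = \frac{1}{3 x}$)
$t{\left(D{\left(4,2 \right)} \right)} \left(-43\right) = \frac{1}{3 \left(10 - 20\right)} \left(-43\right) = \frac{1}{3 \left(-10\right)} \left(-43\right) = \frac{1}{3} \left(- \frac{1}{10}\right) \left(-43\right) = \left(- \frac{1}{30}\right) \left(-43\right) = \frac{43}{30}$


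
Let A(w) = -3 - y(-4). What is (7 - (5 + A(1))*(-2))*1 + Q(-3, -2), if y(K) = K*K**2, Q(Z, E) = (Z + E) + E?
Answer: 132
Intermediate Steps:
Q(Z, E) = Z + 2*E (Q(Z, E) = (E + Z) + E = Z + 2*E)
y(K) = K**3
A(w) = 61 (A(w) = -3 - 1*(-4)**3 = -3 - 1*(-64) = -3 + 64 = 61)
(7 - (5 + A(1))*(-2))*1 + Q(-3, -2) = (7 - (5 + 61)*(-2))*1 + (-3 + 2*(-2)) = (7 - 66*(-2))*1 + (-3 - 4) = (7 - 1*(-132))*1 - 7 = (7 + 132)*1 - 7 = 139*1 - 7 = 139 - 7 = 132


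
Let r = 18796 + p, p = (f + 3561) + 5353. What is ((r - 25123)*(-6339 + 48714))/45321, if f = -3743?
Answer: -16328500/15107 ≈ -1080.9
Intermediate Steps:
p = 5171 (p = (-3743 + 3561) + 5353 = -182 + 5353 = 5171)
r = 23967 (r = 18796 + 5171 = 23967)
((r - 25123)*(-6339 + 48714))/45321 = ((23967 - 25123)*(-6339 + 48714))/45321 = -1156*42375*(1/45321) = -48985500*1/45321 = -16328500/15107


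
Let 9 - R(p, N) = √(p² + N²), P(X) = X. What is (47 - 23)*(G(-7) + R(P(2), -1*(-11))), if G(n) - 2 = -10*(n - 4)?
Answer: 2904 - 120*√5 ≈ 2635.7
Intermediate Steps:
G(n) = 42 - 10*n (G(n) = 2 - 10*(n - 4) = 2 - 10*(-4 + n) = 2 + (40 - 10*n) = 42 - 10*n)
R(p, N) = 9 - √(N² + p²) (R(p, N) = 9 - √(p² + N²) = 9 - √(N² + p²))
(47 - 23)*(G(-7) + R(P(2), -1*(-11))) = (47 - 23)*((42 - 10*(-7)) + (9 - √((-1*(-11))² + 2²))) = 24*((42 + 70) + (9 - √(11² + 4))) = 24*(112 + (9 - √(121 + 4))) = 24*(112 + (9 - √125)) = 24*(112 + (9 - 5*√5)) = 24*(121 - 5*√5) = 2904 - 120*√5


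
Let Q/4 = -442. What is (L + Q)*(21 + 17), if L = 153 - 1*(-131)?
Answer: -56392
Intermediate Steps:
Q = -1768 (Q = 4*(-442) = -1768)
L = 284 (L = 153 + 131 = 284)
(L + Q)*(21 + 17) = (284 - 1768)*(21 + 17) = -1484*38 = -56392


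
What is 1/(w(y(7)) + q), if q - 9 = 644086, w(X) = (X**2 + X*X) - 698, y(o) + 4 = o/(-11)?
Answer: 121/77856239 ≈ 1.5541e-6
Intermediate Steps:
y(o) = -4 - o/11 (y(o) = -4 + o/(-11) = -4 + o*(-1/11) = -4 - o/11)
w(X) = -698 + 2*X**2 (w(X) = (X**2 + X**2) - 698 = 2*X**2 - 698 = -698 + 2*X**2)
q = 644095 (q = 9 + 644086 = 644095)
1/(w(y(7)) + q) = 1/((-698 + 2*(-4 - 1/11*7)**2) + 644095) = 1/((-698 + 2*(-4 - 7/11)**2) + 644095) = 1/((-698 + 2*(-51/11)**2) + 644095) = 1/((-698 + 2*(2601/121)) + 644095) = 1/((-698 + 5202/121) + 644095) = 1/(-79256/121 + 644095) = 1/(77856239/121) = 121/77856239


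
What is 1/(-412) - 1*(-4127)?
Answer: 1700323/412 ≈ 4127.0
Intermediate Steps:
1/(-412) - 1*(-4127) = -1/412 + 4127 = 1700323/412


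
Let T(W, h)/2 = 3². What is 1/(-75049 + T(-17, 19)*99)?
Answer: -1/73267 ≈ -1.3649e-5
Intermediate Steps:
T(W, h) = 18 (T(W, h) = 2*3² = 2*9 = 18)
1/(-75049 + T(-17, 19)*99) = 1/(-75049 + 18*99) = 1/(-75049 + 1782) = 1/(-73267) = -1/73267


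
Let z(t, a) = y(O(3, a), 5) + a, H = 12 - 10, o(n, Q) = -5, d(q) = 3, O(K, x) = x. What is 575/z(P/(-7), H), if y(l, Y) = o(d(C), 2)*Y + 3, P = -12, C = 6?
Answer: -115/4 ≈ -28.750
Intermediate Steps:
y(l, Y) = 3 - 5*Y (y(l, Y) = -5*Y + 3 = 3 - 5*Y)
H = 2
z(t, a) = -22 + a (z(t, a) = (3 - 5*5) + a = (3 - 25) + a = -22 + a)
575/z(P/(-7), H) = 575/(-22 + 2) = 575/(-20) = 575*(-1/20) = -115/4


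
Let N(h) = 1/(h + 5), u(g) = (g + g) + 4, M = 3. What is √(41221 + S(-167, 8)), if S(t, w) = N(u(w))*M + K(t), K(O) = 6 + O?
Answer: √1026503/5 ≈ 202.63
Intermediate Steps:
u(g) = 4 + 2*g (u(g) = 2*g + 4 = 4 + 2*g)
N(h) = 1/(5 + h)
S(t, w) = 6 + t + 3/(9 + 2*w) (S(t, w) = 3/(5 + (4 + 2*w)) + (6 + t) = 3/(9 + 2*w) + (6 + t) = 6 + t + 3/(9 + 2*w))
√(41221 + S(-167, 8)) = √(41221 + (3 + (6 - 167)*(9 + 2*8))/(9 + 2*8)) = √(41221 + (3 - 161*(9 + 16))/(9 + 16)) = √(41221 + (3 - 161*25)/25) = √(41221 + (3 - 4025)/25) = √(41221 + (1/25)*(-4022)) = √(41221 - 4022/25) = √(1026503/25) = √1026503/5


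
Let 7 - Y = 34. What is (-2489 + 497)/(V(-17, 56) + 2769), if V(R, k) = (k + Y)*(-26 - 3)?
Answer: -249/241 ≈ -1.0332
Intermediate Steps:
Y = -27 (Y = 7 - 1*34 = 7 - 34 = -27)
V(R, k) = 783 - 29*k (V(R, k) = (k - 27)*(-26 - 3) = (-27 + k)*(-29) = 783 - 29*k)
(-2489 + 497)/(V(-17, 56) + 2769) = (-2489 + 497)/((783 - 29*56) + 2769) = -1992/((783 - 1624) + 2769) = -1992/(-841 + 2769) = -1992/1928 = -1992*1/1928 = -249/241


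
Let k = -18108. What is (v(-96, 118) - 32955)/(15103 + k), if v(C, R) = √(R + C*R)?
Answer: 6591/601 - I*√11210/3005 ≈ 10.967 - 0.035234*I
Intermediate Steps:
(v(-96, 118) - 32955)/(15103 + k) = (√(118*(1 - 96)) - 32955)/(15103 - 18108) = (√(118*(-95)) - 32955)/(-3005) = (√(-11210) - 32955)*(-1/3005) = (I*√11210 - 32955)*(-1/3005) = (-32955 + I*√11210)*(-1/3005) = 6591/601 - I*√11210/3005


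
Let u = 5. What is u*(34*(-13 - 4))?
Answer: -2890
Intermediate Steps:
u*(34*(-13 - 4)) = 5*(34*(-13 - 4)) = 5*(34*(-17)) = 5*(-578) = -2890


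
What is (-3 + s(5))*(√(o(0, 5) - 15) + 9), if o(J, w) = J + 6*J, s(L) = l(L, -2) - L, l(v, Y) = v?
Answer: -27 - 3*I*√15 ≈ -27.0 - 11.619*I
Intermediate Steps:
s(L) = 0 (s(L) = L - L = 0)
o(J, w) = 7*J
(-3 + s(5))*(√(o(0, 5) - 15) + 9) = (-3 + 0)*(√(7*0 - 15) + 9) = -3*(√(0 - 15) + 9) = -3*(√(-15) + 9) = -3*(I*√15 + 9) = -3*(9 + I*√15) = -27 - 3*I*√15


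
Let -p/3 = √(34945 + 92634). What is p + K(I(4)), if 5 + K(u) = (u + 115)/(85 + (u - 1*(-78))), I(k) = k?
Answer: -716/167 - 3*√127579 ≈ -1075.8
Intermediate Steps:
p = -3*√127579 (p = -3*√(34945 + 92634) = -3*√127579 ≈ -1071.5)
K(u) = -5 + (115 + u)/(163 + u) (K(u) = -5 + (u + 115)/(85 + (u - 1*(-78))) = -5 + (115 + u)/(85 + (u + 78)) = -5 + (115 + u)/(85 + (78 + u)) = -5 + (115 + u)/(163 + u))
p + K(I(4)) = -3*√127579 + 4*(-175 - 1*4)/(163 + 4) = -3*√127579 + 4*(-175 - 4)/167 = -3*√127579 + 4*(1/167)*(-179) = -3*√127579 - 716/167 = -716/167 - 3*√127579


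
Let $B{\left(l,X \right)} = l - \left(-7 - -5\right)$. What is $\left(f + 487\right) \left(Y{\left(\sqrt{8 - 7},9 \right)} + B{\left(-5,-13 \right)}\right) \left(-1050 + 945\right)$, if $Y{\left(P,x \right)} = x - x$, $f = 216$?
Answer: $221445$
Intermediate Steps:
$Y{\left(P,x \right)} = 0$
$B{\left(l,X \right)} = 2 + l$ ($B{\left(l,X \right)} = l - \left(-7 + 5\right) = l - -2 = l + 2 = 2 + l$)
$\left(f + 487\right) \left(Y{\left(\sqrt{8 - 7},9 \right)} + B{\left(-5,-13 \right)}\right) \left(-1050 + 945\right) = \left(216 + 487\right) \left(0 + \left(2 - 5\right)\right) \left(-1050 + 945\right) = 703 \left(0 - 3\right) \left(-105\right) = 703 \left(-3\right) \left(-105\right) = \left(-2109\right) \left(-105\right) = 221445$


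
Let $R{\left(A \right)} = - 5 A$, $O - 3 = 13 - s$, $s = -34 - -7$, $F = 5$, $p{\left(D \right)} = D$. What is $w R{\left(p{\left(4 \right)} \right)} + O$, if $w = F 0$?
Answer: $43$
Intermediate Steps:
$s = -27$ ($s = -34 + 7 = -27$)
$w = 0$ ($w = 5 \cdot 0 = 0$)
$O = 43$ ($O = 3 + \left(13 - -27\right) = 3 + \left(13 + 27\right) = 3 + 40 = 43$)
$w R{\left(p{\left(4 \right)} \right)} + O = 0 \left(\left(-5\right) 4\right) + 43 = 0 \left(-20\right) + 43 = 0 + 43 = 43$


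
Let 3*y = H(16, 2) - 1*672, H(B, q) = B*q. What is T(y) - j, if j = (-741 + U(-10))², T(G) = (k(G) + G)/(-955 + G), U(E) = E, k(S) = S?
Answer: -395364445/701 ≈ -5.6400e+5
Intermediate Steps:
y = -640/3 (y = (16*2 - 1*672)/3 = (32 - 672)/3 = (⅓)*(-640) = -640/3 ≈ -213.33)
T(G) = 2*G/(-955 + G) (T(G) = (G + G)/(-955 + G) = (2*G)/(-955 + G) = 2*G/(-955 + G))
j = 564001 (j = (-741 - 10)² = (-751)² = 564001)
T(y) - j = 2*(-640/3)/(-955 - 640/3) - 1*564001 = 2*(-640/3)/(-3505/3) - 564001 = 2*(-640/3)*(-3/3505) - 564001 = 256/701 - 564001 = -395364445/701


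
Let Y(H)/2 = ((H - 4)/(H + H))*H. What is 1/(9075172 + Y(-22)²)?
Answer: 1/9075848 ≈ 1.1018e-7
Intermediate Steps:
Y(H) = -4 + H (Y(H) = 2*(((H - 4)/(H + H))*H) = 2*(((-4 + H)/((2*H)))*H) = 2*(((-4 + H)*(1/(2*H)))*H) = 2*(((-4 + H)/(2*H))*H) = 2*(-2 + H/2) = -4 + H)
1/(9075172 + Y(-22)²) = 1/(9075172 + (-4 - 22)²) = 1/(9075172 + (-26)²) = 1/(9075172 + 676) = 1/9075848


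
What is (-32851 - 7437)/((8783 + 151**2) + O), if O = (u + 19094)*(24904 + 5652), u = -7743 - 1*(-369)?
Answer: -1259/11192122 ≈ -0.00011249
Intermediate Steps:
u = -7374 (u = -7743 + 369 = -7374)
O = 358116320 (O = (-7374 + 19094)*(24904 + 5652) = 11720*30556 = 358116320)
(-32851 - 7437)/((8783 + 151**2) + O) = (-32851 - 7437)/((8783 + 151**2) + 358116320) = -40288/((8783 + 22801) + 358116320) = -40288/(31584 + 358116320) = -40288/358147904 = -40288*1/358147904 = -1259/11192122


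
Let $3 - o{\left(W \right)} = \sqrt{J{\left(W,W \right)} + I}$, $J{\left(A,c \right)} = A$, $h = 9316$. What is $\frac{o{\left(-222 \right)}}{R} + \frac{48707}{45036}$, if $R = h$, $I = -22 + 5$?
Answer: $\frac{28368095}{26222211} - \frac{i \sqrt{239}}{9316} \approx 1.0818 - 0.0016595 i$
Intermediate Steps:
$I = -17$
$R = 9316$
$o{\left(W \right)} = 3 - \sqrt{-17 + W}$ ($o{\left(W \right)} = 3 - \sqrt{W - 17} = 3 - \sqrt{-17 + W}$)
$\frac{o{\left(-222 \right)}}{R} + \frac{48707}{45036} = \frac{3 - \sqrt{-17 - 222}}{9316} + \frac{48707}{45036} = \left(3 - \sqrt{-239}\right) \frac{1}{9316} + 48707 \cdot \frac{1}{45036} = \left(3 - i \sqrt{239}\right) \frac{1}{9316} + \frac{48707}{45036} = \left(\frac{3}{9316} - \frac{i \sqrt{239}}{9316}\right) + \frac{48707}{45036} = \frac{28368095}{26222211} - \frac{i \sqrt{239}}{9316}$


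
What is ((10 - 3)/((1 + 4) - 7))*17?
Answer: -119/2 ≈ -59.500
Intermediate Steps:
((10 - 3)/((1 + 4) - 7))*17 = (7/(5 - 7))*17 = (7/(-2))*17 = (7*(-1/2))*17 = -7/2*17 = -119/2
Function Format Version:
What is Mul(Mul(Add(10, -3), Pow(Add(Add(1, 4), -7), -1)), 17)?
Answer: Rational(-119, 2) ≈ -59.500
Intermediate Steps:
Mul(Mul(Add(10, -3), Pow(Add(Add(1, 4), -7), -1)), 17) = Mul(Mul(7, Pow(Add(5, -7), -1)), 17) = Mul(Mul(7, Pow(-2, -1)), 17) = Mul(Mul(7, Rational(-1, 2)), 17) = Mul(Rational(-7, 2), 17) = Rational(-119, 2)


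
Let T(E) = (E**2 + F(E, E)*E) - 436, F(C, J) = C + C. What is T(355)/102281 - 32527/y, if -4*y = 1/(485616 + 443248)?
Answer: 12360928597286311/102281 ≈ 1.2085e+11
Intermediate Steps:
y = -1/3715456 (y = -1/(4*(485616 + 443248)) = -1/4/928864 = -1/4*1/928864 = -1/3715456 ≈ -2.6915e-7)
F(C, J) = 2*C
T(E) = -436 + 3*E**2 (T(E) = (E**2 + (2*E)*E) - 436 = (E**2 + 2*E**2) - 436 = 3*E**2 - 436 = -436 + 3*E**2)
T(355)/102281 - 32527/y = (-436 + 3*355**2)/102281 - 32527/(-1/3715456) = (-436 + 3*126025)*(1/102281) - 32527*(-3715456) = (-436 + 378075)*(1/102281) + 120852637312 = 377639*(1/102281) + 120852637312 = 377639/102281 + 120852637312 = 12360928597286311/102281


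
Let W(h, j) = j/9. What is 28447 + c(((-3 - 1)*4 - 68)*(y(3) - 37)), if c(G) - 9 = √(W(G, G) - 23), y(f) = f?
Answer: 28456 + √2649/3 ≈ 28473.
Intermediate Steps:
W(h, j) = j/9 (W(h, j) = j*(⅑) = j/9)
c(G) = 9 + √(-23 + G/9) (c(G) = 9 + √(G/9 - 23) = 9 + √(-23 + G/9))
28447 + c(((-3 - 1)*4 - 68)*(y(3) - 37)) = 28447 + (9 + √(-207 + ((-3 - 1)*4 - 68)*(3 - 37))/3) = 28447 + (9 + √(-207 + (-4*4 - 68)*(-34))/3) = 28447 + (9 + √(-207 + (-16 - 68)*(-34))/3) = 28447 + (9 + √(-207 - 84*(-34))/3) = 28447 + (9 + √(-207 + 2856)/3) = 28447 + (9 + √2649/3) = 28456 + √2649/3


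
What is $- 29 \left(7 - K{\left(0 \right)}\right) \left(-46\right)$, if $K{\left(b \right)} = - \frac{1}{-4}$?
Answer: $\frac{18009}{2} \approx 9004.5$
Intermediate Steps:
$K{\left(b \right)} = \frac{1}{4}$ ($K{\left(b \right)} = \left(-1\right) \left(- \frac{1}{4}\right) = \frac{1}{4}$)
$- 29 \left(7 - K{\left(0 \right)}\right) \left(-46\right) = - 29 \left(7 - \frac{1}{4}\right) \left(-46\right) = \left(-29\right) \frac{27}{4} \left(-46\right) = \left(- \frac{783}{4}\right) \left(-46\right) = \frac{18009}{2}$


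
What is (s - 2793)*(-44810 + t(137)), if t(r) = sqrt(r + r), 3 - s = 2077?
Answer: 218090270 - 4867*sqrt(274) ≈ 2.1801e+8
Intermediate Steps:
s = -2074 (s = 3 - 1*2077 = 3 - 2077 = -2074)
t(r) = sqrt(2)*sqrt(r) (t(r) = sqrt(2*r) = sqrt(2)*sqrt(r))
(s - 2793)*(-44810 + t(137)) = (-2074 - 2793)*(-44810 + sqrt(2)*sqrt(137)) = -4867*(-44810 + sqrt(274)) = 218090270 - 4867*sqrt(274)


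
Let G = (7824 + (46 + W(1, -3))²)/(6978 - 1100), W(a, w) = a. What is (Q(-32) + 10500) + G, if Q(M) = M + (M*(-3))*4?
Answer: 63798089/5878 ≈ 10854.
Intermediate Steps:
Q(M) = -11*M (Q(M) = M - 3*M*4 = M - 12*M = -11*M)
G = 10033/5878 (G = (7824 + (46 + 1)²)/(6978 - 1100) = (7824 + 47²)/5878 = (7824 + 2209)*(1/5878) = 10033*(1/5878) = 10033/5878 ≈ 1.7069)
(Q(-32) + 10500) + G = (-11*(-32) + 10500) + 10033/5878 = (352 + 10500) + 10033/5878 = 10852 + 10033/5878 = 63798089/5878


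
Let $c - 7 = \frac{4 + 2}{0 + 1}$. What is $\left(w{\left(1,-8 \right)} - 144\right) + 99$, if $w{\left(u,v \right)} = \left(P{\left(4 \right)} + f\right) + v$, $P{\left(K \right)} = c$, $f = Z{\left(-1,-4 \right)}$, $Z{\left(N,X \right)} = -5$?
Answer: $-45$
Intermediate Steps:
$f = -5$
$c = 13$ ($c = 7 + \frac{4 + 2}{0 + 1} = 7 + \frac{6}{1} = 7 + 6 \cdot 1 = 7 + 6 = 13$)
$P{\left(K \right)} = 13$
$w{\left(u,v \right)} = 8 + v$ ($w{\left(u,v \right)} = \left(13 - 5\right) + v = 8 + v$)
$\left(w{\left(1,-8 \right)} - 144\right) + 99 = \left(\left(8 - 8\right) - 144\right) + 99 = \left(0 - 144\right) + 99 = -144 + 99 = -45$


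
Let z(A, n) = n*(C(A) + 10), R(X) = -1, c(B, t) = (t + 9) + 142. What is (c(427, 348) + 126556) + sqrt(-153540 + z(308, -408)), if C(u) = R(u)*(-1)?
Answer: 127055 + 2*I*sqrt(39507) ≈ 1.2706e+5 + 397.53*I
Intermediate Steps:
c(B, t) = 151 + t (c(B, t) = (9 + t) + 142 = 151 + t)
C(u) = 1 (C(u) = -1*(-1) = 1)
z(A, n) = 11*n (z(A, n) = n*(1 + 10) = n*11 = 11*n)
(c(427, 348) + 126556) + sqrt(-153540 + z(308, -408)) = ((151 + 348) + 126556) + sqrt(-153540 + 11*(-408)) = (499 + 126556) + sqrt(-153540 - 4488) = 127055 + sqrt(-158028) = 127055 + 2*I*sqrt(39507)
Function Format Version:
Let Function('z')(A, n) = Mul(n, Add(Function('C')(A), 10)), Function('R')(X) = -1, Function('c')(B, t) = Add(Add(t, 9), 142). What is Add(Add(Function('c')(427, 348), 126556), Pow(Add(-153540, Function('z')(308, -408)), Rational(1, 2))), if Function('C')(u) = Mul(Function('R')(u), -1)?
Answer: Add(127055, Mul(2, I, Pow(39507, Rational(1, 2)))) ≈ Add(1.2706e+5, Mul(397.53, I))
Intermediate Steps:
Function('c')(B, t) = Add(151, t) (Function('c')(B, t) = Add(Add(9, t), 142) = Add(151, t))
Function('C')(u) = 1 (Function('C')(u) = Mul(-1, -1) = 1)
Function('z')(A, n) = Mul(11, n) (Function('z')(A, n) = Mul(n, Add(1, 10)) = Mul(n, 11) = Mul(11, n))
Add(Add(Function('c')(427, 348), 126556), Pow(Add(-153540, Function('z')(308, -408)), Rational(1, 2))) = Add(Add(Add(151, 348), 126556), Pow(Add(-153540, Mul(11, -408)), Rational(1, 2))) = Add(Add(499, 126556), Pow(Add(-153540, -4488), Rational(1, 2))) = Add(127055, Pow(-158028, Rational(1, 2))) = Add(127055, Mul(2, I, Pow(39507, Rational(1, 2))))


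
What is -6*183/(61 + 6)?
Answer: -1098/67 ≈ -16.388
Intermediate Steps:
-6*183/(61 + 6) = -1098/67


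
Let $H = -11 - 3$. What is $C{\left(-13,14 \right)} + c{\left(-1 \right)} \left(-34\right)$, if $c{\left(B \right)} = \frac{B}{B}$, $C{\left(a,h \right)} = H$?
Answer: $-48$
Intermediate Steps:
$H = -14$ ($H = -11 - 3 = -14$)
$C{\left(a,h \right)} = -14$
$c{\left(B \right)} = 1$
$C{\left(-13,14 \right)} + c{\left(-1 \right)} \left(-34\right) = -14 + 1 \left(-34\right) = -14 - 34 = -48$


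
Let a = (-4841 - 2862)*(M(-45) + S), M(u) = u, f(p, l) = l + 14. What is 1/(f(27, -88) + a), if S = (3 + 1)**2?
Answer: 1/223313 ≈ 4.4780e-6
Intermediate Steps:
f(p, l) = 14 + l
S = 16 (S = 4**2 = 16)
a = 223387 (a = (-4841 - 2862)*(-45 + 16) = -7703*(-29) = 223387)
1/(f(27, -88) + a) = 1/((14 - 88) + 223387) = 1/(-74 + 223387) = 1/223313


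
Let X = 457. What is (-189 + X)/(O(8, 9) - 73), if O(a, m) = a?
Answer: -268/65 ≈ -4.1231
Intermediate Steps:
(-189 + X)/(O(8, 9) - 73) = (-189 + 457)/(8 - 73) = 268/(-65) = 268*(-1/65) = -268/65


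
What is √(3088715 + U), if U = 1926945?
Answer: 2*√1253915 ≈ 2239.6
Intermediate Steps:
√(3088715 + U) = √(3088715 + 1926945) = √5015660 = 2*√1253915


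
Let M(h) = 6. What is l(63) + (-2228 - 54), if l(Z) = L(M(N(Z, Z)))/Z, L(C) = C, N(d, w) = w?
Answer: -47920/21 ≈ -2281.9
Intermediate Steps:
l(Z) = 6/Z
l(63) + (-2228 - 54) = 6/63 + (-2228 - 54) = 6*(1/63) - 2282 = 2/21 - 2282 = -47920/21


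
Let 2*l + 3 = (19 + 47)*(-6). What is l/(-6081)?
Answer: 133/4054 ≈ 0.032807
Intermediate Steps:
l = -399/2 (l = -3/2 + ((19 + 47)*(-6))/2 = -3/2 + (66*(-6))/2 = -3/2 + (½)*(-396) = -3/2 - 198 = -399/2 ≈ -199.50)
l/(-6081) = -399/2/(-6081) = -399/2*(-1/6081) = 133/4054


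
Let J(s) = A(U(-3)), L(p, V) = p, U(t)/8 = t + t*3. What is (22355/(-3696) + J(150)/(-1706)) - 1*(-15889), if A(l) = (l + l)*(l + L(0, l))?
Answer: 50039928481/3152688 ≈ 15872.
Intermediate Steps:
U(t) = 32*t (U(t) = 8*(t + t*3) = 8*(t + 3*t) = 8*(4*t) = 32*t)
A(l) = 2*l**2 (A(l) = (l + l)*(l + 0) = (2*l)*l = 2*l**2)
J(s) = 18432 (J(s) = 2*(32*(-3))**2 = 2*(-96)**2 = 2*9216 = 18432)
(22355/(-3696) + J(150)/(-1706)) - 1*(-15889) = (22355/(-3696) + 18432/(-1706)) - 1*(-15889) = (22355*(-1/3696) + 18432*(-1/1706)) + 15889 = (-22355/3696 - 9216/853) + 15889 = -53131151/3152688 + 15889 = 50039928481/3152688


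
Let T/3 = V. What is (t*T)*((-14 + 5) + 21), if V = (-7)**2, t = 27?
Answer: 47628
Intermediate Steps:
V = 49
T = 147 (T = 3*49 = 147)
(t*T)*((-14 + 5) + 21) = (27*147)*((-14 + 5) + 21) = 3969*(-9 + 21) = 3969*12 = 47628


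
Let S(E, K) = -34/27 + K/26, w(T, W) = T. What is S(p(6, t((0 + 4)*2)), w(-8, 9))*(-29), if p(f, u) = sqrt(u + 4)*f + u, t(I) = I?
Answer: 15950/351 ≈ 45.442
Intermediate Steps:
p(f, u) = u + f*sqrt(4 + u) (p(f, u) = sqrt(4 + u)*f + u = f*sqrt(4 + u) + u = u + f*sqrt(4 + u))
S(E, K) = -34/27 + K/26 (S(E, K) = -34*1/27 + K*(1/26) = -34/27 + K/26)
S(p(6, t((0 + 4)*2)), w(-8, 9))*(-29) = (-34/27 + (1/26)*(-8))*(-29) = (-34/27 - 4/13)*(-29) = -550/351*(-29) = 15950/351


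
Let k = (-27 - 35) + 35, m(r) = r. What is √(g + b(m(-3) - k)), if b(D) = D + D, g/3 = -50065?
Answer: 3*I*√16683 ≈ 387.49*I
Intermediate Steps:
g = -150195 (g = 3*(-50065) = -150195)
k = -27 (k = -62 + 35 = -27)
b(D) = 2*D
√(g + b(m(-3) - k)) = √(-150195 + 2*(-3 - 1*(-27))) = √(-150195 + 2*(-3 + 27)) = √(-150195 + 2*24) = √(-150195 + 48) = √(-150147) = 3*I*√16683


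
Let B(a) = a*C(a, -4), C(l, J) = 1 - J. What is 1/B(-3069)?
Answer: -1/15345 ≈ -6.5168e-5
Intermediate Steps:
B(a) = 5*a (B(a) = a*(1 - 1*(-4)) = a*(1 + 4) = a*5 = 5*a)
1/B(-3069) = 1/(5*(-3069)) = 1/(-15345) = -1/15345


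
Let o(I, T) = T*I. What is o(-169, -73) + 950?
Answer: 13287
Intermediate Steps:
o(I, T) = I*T
o(-169, -73) + 950 = -169*(-73) + 950 = 12337 + 950 = 13287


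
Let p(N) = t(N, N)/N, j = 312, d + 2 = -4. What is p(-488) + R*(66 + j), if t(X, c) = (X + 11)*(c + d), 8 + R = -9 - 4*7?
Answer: -4268259/244 ≈ -17493.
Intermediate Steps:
d = -6 (d = -2 - 4 = -6)
R = -45 (R = -8 + (-9 - 4*7) = -8 + (-9 - 28) = -8 - 37 = -45)
t(X, c) = (-6 + c)*(11 + X) (t(X, c) = (X + 11)*(c - 6) = (11 + X)*(-6 + c) = (-6 + c)*(11 + X))
p(N) = (-66 + N² + 5*N)/N (p(N) = (-66 - 6*N + 11*N + N*N)/N = (-66 - 6*N + 11*N + N²)/N = (-66 + N² + 5*N)/N)
p(-488) + R*(66 + j) = (5 - 488 - 66/(-488)) - 45*(66 + 312) = (5 - 488 - 66*(-1/488)) - 45*378 = (5 - 488 + 33/244) - 17010 = -117819/244 - 17010 = -4268259/244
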